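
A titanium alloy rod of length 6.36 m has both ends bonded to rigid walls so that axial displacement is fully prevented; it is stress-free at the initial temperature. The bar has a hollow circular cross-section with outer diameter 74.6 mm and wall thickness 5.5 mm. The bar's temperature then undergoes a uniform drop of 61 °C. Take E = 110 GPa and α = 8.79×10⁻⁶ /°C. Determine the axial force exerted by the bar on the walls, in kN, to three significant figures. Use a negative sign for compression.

Free thermal expansion αLΔT = 8.79e-6 · 6360 · -61 = -3.41 mm.
The walls impose strain ε = −(-3.41)/6360 = 5.3619e-04; σ = Eε = 110000 · 5.3619e-04 = 58.98 MPa.
Wall reaction R = σ·A = 58.98·1194 = 70420 N = 70.42 kN.

70.4 kN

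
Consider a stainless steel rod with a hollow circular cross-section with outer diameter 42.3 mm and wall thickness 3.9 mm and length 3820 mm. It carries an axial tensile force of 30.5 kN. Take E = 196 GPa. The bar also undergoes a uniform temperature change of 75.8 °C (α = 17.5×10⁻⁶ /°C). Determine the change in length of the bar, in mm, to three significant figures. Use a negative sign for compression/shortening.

6.33 mm

A = 470.5 mm².
δ_mech = NL/(AE) = 30500·3820/(470.5·196000) = 1.263 mm.
δ_thermal = αLΔT = 17.5e-6·3820·75.8 = 5.067 mm.
δ = δ_mech + δ_thermal = 6.331 mm.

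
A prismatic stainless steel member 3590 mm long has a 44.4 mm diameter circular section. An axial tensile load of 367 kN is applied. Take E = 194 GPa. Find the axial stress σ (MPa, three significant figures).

237 MPa

A = 1548 mm².
σ = N/A = 367000/1548 = 237 MPa.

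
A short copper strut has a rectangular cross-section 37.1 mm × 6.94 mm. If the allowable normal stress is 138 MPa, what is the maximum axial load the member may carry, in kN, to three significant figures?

35.5 kN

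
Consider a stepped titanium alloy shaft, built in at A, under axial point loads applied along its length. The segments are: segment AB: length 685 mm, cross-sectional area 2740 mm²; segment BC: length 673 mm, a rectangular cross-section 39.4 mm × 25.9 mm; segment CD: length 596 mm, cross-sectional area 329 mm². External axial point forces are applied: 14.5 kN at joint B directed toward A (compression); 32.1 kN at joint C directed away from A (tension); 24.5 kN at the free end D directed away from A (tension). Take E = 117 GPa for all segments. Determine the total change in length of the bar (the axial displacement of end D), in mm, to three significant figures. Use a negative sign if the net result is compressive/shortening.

0.788 mm

Internal axial forces (sectioning from the free end, tension +): N_CD = 24.5 kN, N_BC = 56.6 kN, N_AB = 42.1 kN.
A_BC = 1020 mm².
δ_AB = 42100·685/(2740·117000) = 0.08996 mm
δ_BC = 56600·673/(1020·117000) = 0.319 mm
δ_CD = 24500·596/(329·117000) = 0.3793 mm
δ = Σδ_i = 0.7883 mm.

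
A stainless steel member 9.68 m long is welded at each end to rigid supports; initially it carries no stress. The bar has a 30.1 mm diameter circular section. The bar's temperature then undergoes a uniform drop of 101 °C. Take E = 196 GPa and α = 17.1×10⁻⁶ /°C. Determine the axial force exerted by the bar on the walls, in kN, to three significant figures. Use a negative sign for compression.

241 kN

Free thermal expansion αLΔT = 17.1e-6 · 9680 · -101 = -16.72 mm.
The walls impose strain ε = −(-16.72)/9680 = 1.7271e-03; σ = Eε = 196000 · 1.7271e-03 = 338.5 MPa.
Wall reaction R = σ·A = 338.5·711.6 = 240900 N = 240.9 kN.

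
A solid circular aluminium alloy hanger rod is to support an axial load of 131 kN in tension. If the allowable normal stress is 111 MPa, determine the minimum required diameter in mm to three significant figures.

38.8 mm

Required area A ≥ P/σ_allow = 131000/111 = 1180 mm².
For a solid circular section, d ≥ √(4A/π) = 38.76 mm.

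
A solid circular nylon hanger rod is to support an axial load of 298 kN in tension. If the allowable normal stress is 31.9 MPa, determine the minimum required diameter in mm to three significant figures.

109 mm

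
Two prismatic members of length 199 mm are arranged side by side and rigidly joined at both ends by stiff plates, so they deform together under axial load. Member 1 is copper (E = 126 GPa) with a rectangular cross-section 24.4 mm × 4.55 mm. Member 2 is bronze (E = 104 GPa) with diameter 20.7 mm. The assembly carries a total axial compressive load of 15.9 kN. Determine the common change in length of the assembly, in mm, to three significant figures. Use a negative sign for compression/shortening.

A_1 = 111 mm².
A_2 = 336.5 mm².
Equal strain + equilibrium ⇒ each member carries load in proportion to AE: A₁E₁ = 13990000 N, A₂E₂ = 35000000 N, ΣAE = 48990000 N.
δ = PL/ΣAE = -15900·199/48990000 = -0.06459 mm.

-0.0646 mm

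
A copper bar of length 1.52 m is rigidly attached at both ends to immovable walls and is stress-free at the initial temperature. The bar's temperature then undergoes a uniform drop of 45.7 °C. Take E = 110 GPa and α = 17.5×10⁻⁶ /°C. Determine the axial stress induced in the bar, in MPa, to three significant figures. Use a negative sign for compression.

88.0 MPa

Free thermal expansion αLΔT = 17.5e-6 · 1520 · -45.7 = -1.216 mm.
The walls impose strain ε = −(-1.216)/1520 = 7.9975e-04; σ = Eε = 110000 · 7.9975e-04 = 87.97 MPa.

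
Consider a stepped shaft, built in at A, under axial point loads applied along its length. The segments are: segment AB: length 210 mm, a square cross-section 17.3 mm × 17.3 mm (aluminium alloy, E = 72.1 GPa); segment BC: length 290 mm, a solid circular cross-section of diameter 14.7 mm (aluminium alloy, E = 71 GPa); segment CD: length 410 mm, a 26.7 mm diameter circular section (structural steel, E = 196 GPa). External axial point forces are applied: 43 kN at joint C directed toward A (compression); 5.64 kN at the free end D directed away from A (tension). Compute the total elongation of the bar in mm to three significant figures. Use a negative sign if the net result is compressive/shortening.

Internal axial forces (sectioning from the free end, tension +): N_CD = 5.64 kN, N_BC = -37.36 kN, N_AB = -37.36 kN.
A_AB = 299.3 mm².
A_BC = 169.7 mm².
A_CD = 559.9 mm².
δ_AB = -37360·210/(299.3·72100) = -0.3636 mm
δ_BC = -37360·290/(169.7·71000) = -0.8991 mm
δ_CD = 5640·410/(559.9·196000) = 0.02107 mm
δ = Σδ_i = -1.242 mm.

-1.24 mm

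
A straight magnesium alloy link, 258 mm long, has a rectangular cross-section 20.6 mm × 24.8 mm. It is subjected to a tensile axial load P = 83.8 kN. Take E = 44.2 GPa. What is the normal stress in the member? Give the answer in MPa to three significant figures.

164 MPa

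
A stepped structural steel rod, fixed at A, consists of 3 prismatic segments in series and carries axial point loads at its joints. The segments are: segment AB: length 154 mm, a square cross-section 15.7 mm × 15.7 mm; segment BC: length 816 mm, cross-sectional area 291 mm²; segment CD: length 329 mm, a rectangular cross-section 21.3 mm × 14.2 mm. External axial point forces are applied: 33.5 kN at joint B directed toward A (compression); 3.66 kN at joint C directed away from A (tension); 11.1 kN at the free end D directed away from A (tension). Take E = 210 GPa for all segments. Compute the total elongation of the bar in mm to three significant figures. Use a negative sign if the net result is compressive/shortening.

0.199 mm

Internal axial forces (sectioning from the free end, tension +): N_CD = 11.1 kN, N_BC = 14.76 kN, N_AB = -18.74 kN.
A_AB = 246.5 mm².
A_CD = 302.5 mm².
δ_AB = -18740·154/(246.5·210000) = -0.05575 mm
δ_BC = 14760·816/(291·210000) = 0.1971 mm
δ_CD = 11100·329/(302.5·210000) = 0.0575 mm
δ = Σδ_i = 0.1988 mm.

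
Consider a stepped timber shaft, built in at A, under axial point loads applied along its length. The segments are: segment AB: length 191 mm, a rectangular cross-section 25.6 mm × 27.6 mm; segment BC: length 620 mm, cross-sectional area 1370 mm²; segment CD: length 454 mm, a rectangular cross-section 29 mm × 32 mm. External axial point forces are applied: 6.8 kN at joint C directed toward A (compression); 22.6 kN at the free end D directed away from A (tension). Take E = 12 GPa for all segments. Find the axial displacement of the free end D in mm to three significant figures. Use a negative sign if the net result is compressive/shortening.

1.87 mm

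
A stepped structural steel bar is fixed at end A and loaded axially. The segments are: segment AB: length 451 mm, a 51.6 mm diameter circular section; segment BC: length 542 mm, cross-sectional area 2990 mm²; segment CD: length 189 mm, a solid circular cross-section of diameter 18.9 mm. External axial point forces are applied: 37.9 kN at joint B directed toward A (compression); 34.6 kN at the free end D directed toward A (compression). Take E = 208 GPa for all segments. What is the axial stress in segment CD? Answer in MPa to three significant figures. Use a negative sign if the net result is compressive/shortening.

-123 MPa

Internal axial forces (sectioning from the free end, tension +): N_CD = -34.6 kN, N_BC = -34.6 kN, N_AB = -72.5 kN.
A_CD = 280.6 mm².
σ_CD = N_CD/A_CD = -34600/280.6 = -123.3 MPa.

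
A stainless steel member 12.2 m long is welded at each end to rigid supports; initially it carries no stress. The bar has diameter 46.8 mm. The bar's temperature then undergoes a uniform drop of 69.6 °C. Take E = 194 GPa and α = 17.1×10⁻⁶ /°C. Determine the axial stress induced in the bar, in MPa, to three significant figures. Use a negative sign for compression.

Free thermal expansion αLΔT = 17.1e-6 · 12200 · -69.6 = -14.52 mm.
The walls impose strain ε = −(-14.52)/12200 = 1.1902e-03; σ = Eε = 194000 · 1.1902e-03 = 230.9 MPa.

231 MPa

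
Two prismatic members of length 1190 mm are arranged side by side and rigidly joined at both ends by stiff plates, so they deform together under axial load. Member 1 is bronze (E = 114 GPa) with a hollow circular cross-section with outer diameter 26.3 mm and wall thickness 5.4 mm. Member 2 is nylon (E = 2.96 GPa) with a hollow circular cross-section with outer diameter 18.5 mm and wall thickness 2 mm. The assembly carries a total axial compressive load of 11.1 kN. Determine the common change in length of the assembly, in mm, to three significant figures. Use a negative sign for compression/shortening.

-0.324 mm

A_1 = 354.6 mm².
A_2 = 103.7 mm².
Equal strain + equilibrium ⇒ each member carries load in proportion to AE: A₁E₁ = 40420000 N, A₂E₂ = 306900 N, ΣAE = 40730000 N.
δ = PL/ΣAE = -11100·1190/40730000 = -0.3243 mm.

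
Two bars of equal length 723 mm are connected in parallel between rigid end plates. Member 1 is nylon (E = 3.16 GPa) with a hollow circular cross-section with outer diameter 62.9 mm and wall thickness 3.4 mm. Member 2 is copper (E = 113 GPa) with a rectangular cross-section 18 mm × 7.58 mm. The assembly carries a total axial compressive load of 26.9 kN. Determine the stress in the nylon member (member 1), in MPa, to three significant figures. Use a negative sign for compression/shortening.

-4.88 MPa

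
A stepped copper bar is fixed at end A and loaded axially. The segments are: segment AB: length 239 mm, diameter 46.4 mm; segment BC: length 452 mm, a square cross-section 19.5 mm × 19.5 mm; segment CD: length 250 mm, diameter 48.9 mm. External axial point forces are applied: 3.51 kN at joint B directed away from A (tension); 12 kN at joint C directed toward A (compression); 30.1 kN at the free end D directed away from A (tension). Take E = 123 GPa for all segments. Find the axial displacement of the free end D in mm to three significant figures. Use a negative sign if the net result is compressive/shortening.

Internal axial forces (sectioning from the free end, tension +): N_CD = 30.1 kN, N_BC = 18.1 kN, N_AB = 21.61 kN.
A_AB = 1691 mm².
A_BC = 380.2 mm².
A_CD = 1878 mm².
δ_AB = 21610·239/(1691·123000) = 0.02483 mm
δ_BC = 18100·452/(380.2·123000) = 0.1749 mm
δ_CD = 30100·250/(1878·123000) = 0.03258 mm
δ = Σδ_i = 0.2323 mm.

0.232 mm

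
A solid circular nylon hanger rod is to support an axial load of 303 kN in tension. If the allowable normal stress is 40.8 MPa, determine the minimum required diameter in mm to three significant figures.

Required area A ≥ P/σ_allow = 303000/40.8 = 7426 mm².
For a solid circular section, d ≥ √(4A/π) = 97.24 mm.

97.2 mm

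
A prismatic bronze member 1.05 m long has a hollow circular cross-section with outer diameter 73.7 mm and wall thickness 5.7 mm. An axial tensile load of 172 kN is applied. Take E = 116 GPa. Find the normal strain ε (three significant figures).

0.00122

A = 1218 mm².
σ = N/A = 141.3 MPa; ε = σ/E = 141.3/116000 = 1.218e-03.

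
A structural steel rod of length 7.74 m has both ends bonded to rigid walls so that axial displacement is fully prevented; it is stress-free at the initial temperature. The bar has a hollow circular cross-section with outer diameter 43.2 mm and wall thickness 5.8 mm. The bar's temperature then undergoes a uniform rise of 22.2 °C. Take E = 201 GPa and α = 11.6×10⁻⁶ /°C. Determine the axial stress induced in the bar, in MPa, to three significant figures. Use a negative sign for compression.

-51.8 MPa

Free thermal expansion αLΔT = 11.6e-6 · 7740 · 22.2 = 1.993 mm.
The walls impose strain ε = −(1.993)/7740 = -2.5752e-04; σ = Eε = 201000 · -2.5752e-04 = -51.76 MPa.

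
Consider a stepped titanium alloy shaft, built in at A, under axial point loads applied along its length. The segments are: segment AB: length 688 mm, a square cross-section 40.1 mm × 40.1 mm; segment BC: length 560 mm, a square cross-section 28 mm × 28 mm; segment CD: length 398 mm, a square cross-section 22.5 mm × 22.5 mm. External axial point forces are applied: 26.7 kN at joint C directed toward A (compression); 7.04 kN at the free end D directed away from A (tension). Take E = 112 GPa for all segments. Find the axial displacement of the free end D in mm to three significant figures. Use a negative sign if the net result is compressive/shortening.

Internal axial forces (sectioning from the free end, tension +): N_CD = 7.04 kN, N_BC = -19.66 kN, N_AB = -19.66 kN.
A_AB = 1608 mm².
A_BC = 784 mm².
A_CD = 506.2 mm².
δ_AB = -19660·688/(1608·112000) = -0.0751 mm
δ_BC = -19660·560/(784·112000) = -0.1254 mm
δ_CD = 7040·398/(506.2·112000) = 0.04942 mm
δ = Σδ_i = -0.1511 mm.

-0.151 mm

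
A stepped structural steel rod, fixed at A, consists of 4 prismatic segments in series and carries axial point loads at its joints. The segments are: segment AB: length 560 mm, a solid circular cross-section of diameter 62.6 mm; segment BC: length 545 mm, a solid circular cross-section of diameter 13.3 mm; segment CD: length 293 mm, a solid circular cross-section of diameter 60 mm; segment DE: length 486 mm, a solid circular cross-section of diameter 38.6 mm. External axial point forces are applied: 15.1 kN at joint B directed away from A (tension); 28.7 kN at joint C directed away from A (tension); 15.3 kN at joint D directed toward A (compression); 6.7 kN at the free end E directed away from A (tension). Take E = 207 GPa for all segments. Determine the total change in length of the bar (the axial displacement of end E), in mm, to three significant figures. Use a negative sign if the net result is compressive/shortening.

Internal axial forces (sectioning from the free end, tension +): N_DE = 6.7 kN, N_CD = -8.6 kN, N_BC = 20.1 kN, N_AB = 35.2 kN.
A_AB = 3078 mm².
A_BC = 138.9 mm².
A_CD = 2827 mm².
A_DE = 1170 mm².
δ_AB = 35200·560/(3078·207000) = 0.03094 mm
δ_BC = 20100·545/(138.9·207000) = 0.3809 mm
δ_CD = -8600·293/(2827·207000) = -0.004305 mm
δ_DE = 6700·486/(1170·207000) = 0.01344 mm
δ = Σδ_i = 0.421 mm.

0.421 mm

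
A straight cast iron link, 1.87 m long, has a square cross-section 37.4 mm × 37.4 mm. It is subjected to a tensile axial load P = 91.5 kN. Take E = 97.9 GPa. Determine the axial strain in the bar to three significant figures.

6.68e-04

A = 1399 mm².
σ = N/A = 65.42 MPa; ε = σ/E = 65.42/97900 = 6.682e-04.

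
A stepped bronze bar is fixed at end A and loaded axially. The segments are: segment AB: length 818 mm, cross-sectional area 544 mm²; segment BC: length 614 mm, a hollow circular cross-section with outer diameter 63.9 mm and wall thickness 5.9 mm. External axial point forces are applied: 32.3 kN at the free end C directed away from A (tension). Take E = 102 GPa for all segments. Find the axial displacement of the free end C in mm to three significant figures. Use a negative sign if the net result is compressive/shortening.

0.657 mm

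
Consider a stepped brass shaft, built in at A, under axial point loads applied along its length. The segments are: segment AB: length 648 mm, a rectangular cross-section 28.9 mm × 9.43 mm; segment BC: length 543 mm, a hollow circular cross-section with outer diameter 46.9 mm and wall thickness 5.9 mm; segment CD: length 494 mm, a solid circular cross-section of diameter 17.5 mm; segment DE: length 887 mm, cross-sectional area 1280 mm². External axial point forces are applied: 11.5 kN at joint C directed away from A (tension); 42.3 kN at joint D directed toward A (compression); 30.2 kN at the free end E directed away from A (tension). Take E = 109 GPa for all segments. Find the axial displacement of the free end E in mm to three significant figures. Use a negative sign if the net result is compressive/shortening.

Internal axial forces (sectioning from the free end, tension +): N_DE = 30.2 kN, N_CD = -12.1 kN, N_BC = -0.6 kN, N_AB = -0.6 kN.
A_AB = 272.5 mm².
A_BC = 760 mm².
A_CD = 240.5 mm².
δ_AB = -600·648/(272.5·109000) = -0.01309 mm
δ_BC = -600·543/(760·109000) = -0.003933 mm
δ_CD = -12100·494/(240.5·109000) = -0.228 mm
δ_DE = 30200·887/(1280·109000) = 0.192 mm
δ = Σδ_i = -0.05302 mm.

-0.0530 mm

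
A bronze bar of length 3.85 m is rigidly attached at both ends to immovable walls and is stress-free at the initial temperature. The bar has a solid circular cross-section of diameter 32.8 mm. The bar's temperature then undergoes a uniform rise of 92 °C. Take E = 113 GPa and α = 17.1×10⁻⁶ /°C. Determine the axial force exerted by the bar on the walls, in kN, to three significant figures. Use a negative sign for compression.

-150 kN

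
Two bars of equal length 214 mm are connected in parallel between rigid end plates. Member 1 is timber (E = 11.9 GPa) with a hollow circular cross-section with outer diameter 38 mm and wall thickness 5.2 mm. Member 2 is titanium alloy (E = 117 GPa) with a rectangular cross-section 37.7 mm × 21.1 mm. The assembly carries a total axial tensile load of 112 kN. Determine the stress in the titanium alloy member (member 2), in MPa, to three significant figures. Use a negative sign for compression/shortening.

132 MPa

A_1 = 535.8 mm².
A_2 = 795.5 mm².
Equal strain + equilibrium ⇒ each member carries load in proportion to AE: A₁E₁ = 6376000 N, A₂E₂ = 93070000 N, ΣAE = 99450000 N.
σ₂ = P·E₂/ΣAE = 112000·117000/99450000 = 131.8 MPa.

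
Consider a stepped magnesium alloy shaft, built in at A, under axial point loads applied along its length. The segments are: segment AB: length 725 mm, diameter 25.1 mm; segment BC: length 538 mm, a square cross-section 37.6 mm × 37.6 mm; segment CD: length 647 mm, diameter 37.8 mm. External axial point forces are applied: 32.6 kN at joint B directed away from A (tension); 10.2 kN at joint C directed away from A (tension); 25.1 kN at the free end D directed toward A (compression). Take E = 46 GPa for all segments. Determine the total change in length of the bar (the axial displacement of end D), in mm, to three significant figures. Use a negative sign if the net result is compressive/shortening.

0.126 mm

Internal axial forces (sectioning from the free end, tension +): N_CD = -25.1 kN, N_BC = -14.9 kN, N_AB = 17.7 kN.
A_AB = 494.8 mm².
A_BC = 1414 mm².
A_CD = 1122 mm².
δ_AB = 17700·725/(494.8·46000) = 0.5638 mm
δ_BC = -14900·538/(1414·46000) = -0.1233 mm
δ_CD = -25100·647/(1122·46000) = -0.3146 mm
δ = Σδ_i = 0.1259 mm.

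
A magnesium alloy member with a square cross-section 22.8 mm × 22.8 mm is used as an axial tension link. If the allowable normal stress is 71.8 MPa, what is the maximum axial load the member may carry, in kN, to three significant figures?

37.3 kN

A = 519.8 mm².
P_max = σ_allow · A = 71.8 · 519.8 = 37320 N = 37.32 kN.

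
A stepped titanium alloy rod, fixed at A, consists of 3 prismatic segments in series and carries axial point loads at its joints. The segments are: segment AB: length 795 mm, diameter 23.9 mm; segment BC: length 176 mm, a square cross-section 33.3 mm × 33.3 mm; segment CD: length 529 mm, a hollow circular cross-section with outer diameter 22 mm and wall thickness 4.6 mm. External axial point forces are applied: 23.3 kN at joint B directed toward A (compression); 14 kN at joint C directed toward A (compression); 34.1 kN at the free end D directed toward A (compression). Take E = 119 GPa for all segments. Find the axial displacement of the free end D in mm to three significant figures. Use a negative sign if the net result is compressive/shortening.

-1.73 mm

Internal axial forces (sectioning from the free end, tension +): N_CD = -34.1 kN, N_BC = -48.1 kN, N_AB = -71.4 kN.
A_AB = 448.6 mm².
A_BC = 1109 mm².
A_CD = 251.5 mm².
δ_AB = -71400·795/(448.6·119000) = -1.063 mm
δ_BC = -48100·176/(1109·119000) = -0.06415 mm
δ_CD = -34100·529/(251.5·119000) = -0.6028 mm
δ = Σδ_i = -1.73 mm.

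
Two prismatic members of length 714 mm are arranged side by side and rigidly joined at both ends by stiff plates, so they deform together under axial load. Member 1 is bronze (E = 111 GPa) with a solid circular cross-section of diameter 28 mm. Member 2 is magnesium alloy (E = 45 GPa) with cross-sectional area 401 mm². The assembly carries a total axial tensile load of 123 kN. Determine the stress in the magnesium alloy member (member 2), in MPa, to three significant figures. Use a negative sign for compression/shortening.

64.1 MPa

A_1 = 615.8 mm².
Equal strain + equilibrium ⇒ each member carries load in proportion to AE: A₁E₁ = 68350000 N, A₂E₂ = 18040000 N, ΣAE = 86390000 N.
σ₂ = P·E₂/ΣAE = 123000·45000/86390000 = 64.07 MPa.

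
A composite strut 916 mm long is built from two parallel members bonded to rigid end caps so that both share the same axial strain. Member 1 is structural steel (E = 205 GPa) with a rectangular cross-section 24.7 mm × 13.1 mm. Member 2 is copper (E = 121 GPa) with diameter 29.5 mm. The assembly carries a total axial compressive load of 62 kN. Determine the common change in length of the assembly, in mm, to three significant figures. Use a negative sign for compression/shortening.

-0.381 mm

A_1 = 323.6 mm².
A_2 = 683.5 mm².
Equal strain + equilibrium ⇒ each member carries load in proportion to AE: A₁E₁ = 66330000 N, A₂E₂ = 82700000 N, ΣAE = 149000000 N.
δ = PL/ΣAE = -62000·916/149000000 = -0.3811 mm.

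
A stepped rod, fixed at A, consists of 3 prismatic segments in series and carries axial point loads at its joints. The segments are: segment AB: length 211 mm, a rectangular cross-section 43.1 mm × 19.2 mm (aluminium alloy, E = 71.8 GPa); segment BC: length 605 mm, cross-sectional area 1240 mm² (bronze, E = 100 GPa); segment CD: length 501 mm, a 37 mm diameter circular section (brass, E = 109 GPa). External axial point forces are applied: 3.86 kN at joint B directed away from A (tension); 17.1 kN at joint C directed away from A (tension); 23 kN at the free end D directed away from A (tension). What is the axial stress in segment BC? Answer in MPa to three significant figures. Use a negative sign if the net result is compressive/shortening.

32.3 MPa

Internal axial forces (sectioning from the free end, tension +): N_CD = 23 kN, N_BC = 40.1 kN, N_AB = 43.96 kN.
σ_BC = N_BC/A_BC = 40100/1240 = 32.34 MPa.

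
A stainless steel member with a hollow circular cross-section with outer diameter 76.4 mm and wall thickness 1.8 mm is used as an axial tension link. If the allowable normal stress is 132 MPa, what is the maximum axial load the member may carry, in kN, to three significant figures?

55.7 kN

A = 421.9 mm².
P_max = σ_allow · A = 132 · 421.9 = 55680 N = 55.68 kN.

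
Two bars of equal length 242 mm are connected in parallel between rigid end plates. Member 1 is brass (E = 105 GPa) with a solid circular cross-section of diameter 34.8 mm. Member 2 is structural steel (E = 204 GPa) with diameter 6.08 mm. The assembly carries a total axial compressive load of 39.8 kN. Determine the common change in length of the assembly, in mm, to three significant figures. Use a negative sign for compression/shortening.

A_1 = 951.1 mm².
A_2 = 29.03 mm².
Equal strain + equilibrium ⇒ each member carries load in proportion to AE: A₁E₁ = 99870000 N, A₂E₂ = 5923000 N, ΣAE = 105800000 N.
δ = PL/ΣAE = -39800·242/105800000 = -0.09104 mm.

-0.0910 mm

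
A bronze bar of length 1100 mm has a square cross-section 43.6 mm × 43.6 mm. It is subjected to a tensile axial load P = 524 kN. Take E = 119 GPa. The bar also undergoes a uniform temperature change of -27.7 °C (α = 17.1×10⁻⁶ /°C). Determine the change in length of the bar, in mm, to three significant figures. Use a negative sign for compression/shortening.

A = 1901 mm².
δ_mech = NL/(AE) = 524000·1100/(1901·119000) = 2.548 mm.
δ_thermal = αLΔT = 17.1e-6·1100·-27.7 = -0.521 mm.
δ = δ_mech + δ_thermal = 2.027 mm.

2.03 mm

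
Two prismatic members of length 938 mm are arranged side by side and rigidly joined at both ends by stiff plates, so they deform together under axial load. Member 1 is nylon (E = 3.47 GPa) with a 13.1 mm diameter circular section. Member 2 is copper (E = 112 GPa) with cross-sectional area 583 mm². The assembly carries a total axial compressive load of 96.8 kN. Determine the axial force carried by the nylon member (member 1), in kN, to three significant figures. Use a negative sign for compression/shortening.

-0.688 kN

A_1 = 134.8 mm².
Equal strain + equilibrium ⇒ each member carries load in proportion to AE: A₁E₁ = 467700 N, A₂E₂ = 65300000 N, ΣAE = 65760000 N.
F₁ = P·A₁E₁/ΣAE = -96800·467700/65760000 = -688.4 N.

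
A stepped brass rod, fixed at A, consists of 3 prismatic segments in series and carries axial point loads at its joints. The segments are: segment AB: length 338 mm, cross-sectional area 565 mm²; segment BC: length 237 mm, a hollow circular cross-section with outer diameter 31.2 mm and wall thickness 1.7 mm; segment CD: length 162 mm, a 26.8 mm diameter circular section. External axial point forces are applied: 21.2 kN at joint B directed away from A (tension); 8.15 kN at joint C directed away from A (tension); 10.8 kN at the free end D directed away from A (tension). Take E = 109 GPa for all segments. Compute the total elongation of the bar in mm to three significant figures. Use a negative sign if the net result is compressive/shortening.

Internal axial forces (sectioning from the free end, tension +): N_CD = 10.8 kN, N_BC = 18.95 kN, N_AB = 40.15 kN.
A_BC = 157.6 mm².
A_CD = 564.1 mm².
δ_AB = 40150·338/(565·109000) = 0.2204 mm
δ_BC = 18950·237/(157.6·109000) = 0.2615 mm
δ_CD = 10800·162/(564.1·109000) = 0.02845 mm
δ = Σδ_i = 0.5103 mm.

0.510 mm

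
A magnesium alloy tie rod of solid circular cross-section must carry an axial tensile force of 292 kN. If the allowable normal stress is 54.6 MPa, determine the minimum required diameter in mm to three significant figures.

82.5 mm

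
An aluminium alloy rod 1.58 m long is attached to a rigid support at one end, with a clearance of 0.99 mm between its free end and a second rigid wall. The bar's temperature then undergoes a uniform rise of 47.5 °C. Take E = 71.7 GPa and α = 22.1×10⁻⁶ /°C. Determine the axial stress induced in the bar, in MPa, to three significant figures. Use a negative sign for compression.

-30.3 MPa

Free thermal expansion αLΔT = 22.1e-6 · 1580 · 47.5 = 1.659 mm.
The walls engage after the gap closes; constrained expansion = 1.659 − 0.99 = 0.6686 mm.
The walls impose strain ε = −(0.6686)/1580 = -4.2317e-04; σ = Eε = 71700 · -4.2317e-04 = -30.34 MPa.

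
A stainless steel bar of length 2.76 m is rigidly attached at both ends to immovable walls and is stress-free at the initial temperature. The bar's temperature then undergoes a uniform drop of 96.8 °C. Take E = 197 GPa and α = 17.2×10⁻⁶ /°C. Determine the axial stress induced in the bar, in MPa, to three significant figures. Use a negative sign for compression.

328 MPa

Free thermal expansion αLΔT = 17.2e-6 · 2760 · -96.8 = -4.595 mm.
The walls impose strain ε = −(-4.595)/2760 = 1.6650e-03; σ = Eε = 197000 · 1.6650e-03 = 328 MPa.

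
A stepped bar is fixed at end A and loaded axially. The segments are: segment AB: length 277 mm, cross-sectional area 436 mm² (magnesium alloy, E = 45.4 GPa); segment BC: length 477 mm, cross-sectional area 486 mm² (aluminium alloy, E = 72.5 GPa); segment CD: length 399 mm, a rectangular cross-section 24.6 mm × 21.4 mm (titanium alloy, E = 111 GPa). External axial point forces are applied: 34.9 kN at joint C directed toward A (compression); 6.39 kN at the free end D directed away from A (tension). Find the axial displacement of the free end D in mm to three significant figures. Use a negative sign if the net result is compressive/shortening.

Internal axial forces (sectioning from the free end, tension +): N_CD = 6.39 kN, N_BC = -28.51 kN, N_AB = -28.51 kN.
A_CD = 526.4 mm².
δ_AB = -28510·277/(436·45400) = -0.399 mm
δ_BC = -28510·477/(486·72500) = -0.386 mm
δ_CD = 6390·399/(526.4·111000) = 0.04363 mm
δ = Σδ_i = -0.7413 mm.

-0.741 mm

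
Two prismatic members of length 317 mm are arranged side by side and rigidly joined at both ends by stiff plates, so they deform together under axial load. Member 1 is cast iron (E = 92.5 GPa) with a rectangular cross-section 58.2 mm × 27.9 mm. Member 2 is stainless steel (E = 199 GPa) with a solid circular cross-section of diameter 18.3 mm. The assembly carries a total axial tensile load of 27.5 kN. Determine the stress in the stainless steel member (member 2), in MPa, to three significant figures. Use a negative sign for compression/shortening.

A_1 = 1624 mm².
A_2 = 263 mm².
Equal strain + equilibrium ⇒ each member carries load in proportion to AE: A₁E₁ = 150200000 N, A₂E₂ = 52340000 N, ΣAE = 202500000 N.
σ₂ = P·E₂/ΣAE = 27500·199000/202500000 = 27.02 MPa.

27.0 MPa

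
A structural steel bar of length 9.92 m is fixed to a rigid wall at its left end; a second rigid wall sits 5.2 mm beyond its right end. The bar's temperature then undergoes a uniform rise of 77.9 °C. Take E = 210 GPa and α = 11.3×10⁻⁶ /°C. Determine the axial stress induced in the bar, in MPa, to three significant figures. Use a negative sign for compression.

Free thermal expansion αLΔT = 11.3e-6 · 9920 · 77.9 = 8.732 mm.
The walls engage after the gap closes; constrained expansion = 8.732 − 5.2 = 3.532 mm.
The walls impose strain ε = −(3.532)/9920 = -3.5608e-04; σ = Eε = 210000 · -3.5608e-04 = -74.78 MPa.

-74.8 MPa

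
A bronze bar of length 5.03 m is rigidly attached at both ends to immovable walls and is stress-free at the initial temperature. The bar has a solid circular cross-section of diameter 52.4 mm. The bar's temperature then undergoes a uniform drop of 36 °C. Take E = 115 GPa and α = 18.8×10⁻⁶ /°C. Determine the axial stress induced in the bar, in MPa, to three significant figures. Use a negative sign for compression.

Free thermal expansion αLΔT = 18.8e-6 · 5030 · -36 = -3.404 mm.
The walls impose strain ε = −(-3.404)/5030 = 6.7680e-04; σ = Eε = 115000 · 6.7680e-04 = 77.83 MPa.

77.8 MPa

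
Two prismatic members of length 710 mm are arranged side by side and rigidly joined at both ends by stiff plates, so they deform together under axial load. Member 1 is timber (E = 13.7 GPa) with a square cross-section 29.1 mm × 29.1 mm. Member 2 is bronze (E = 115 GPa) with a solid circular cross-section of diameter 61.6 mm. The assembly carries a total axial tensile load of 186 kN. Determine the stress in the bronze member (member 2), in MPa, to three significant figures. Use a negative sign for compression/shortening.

A_1 = 846.8 mm².
A_2 = 2980 mm².
Equal strain + equilibrium ⇒ each member carries load in proportion to AE: A₁E₁ = 11600000 N, A₂E₂ = 342700000 N, ΣAE = 354300000 N.
σ₂ = P·E₂/ΣAE = 186000·115000/354300000 = 60.37 MPa.

60.4 MPa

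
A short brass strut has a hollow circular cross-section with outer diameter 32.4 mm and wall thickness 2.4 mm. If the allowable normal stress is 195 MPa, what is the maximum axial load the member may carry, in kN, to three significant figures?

A = 226.2 mm².
P_max = σ_allow · A = 195 · 226.2 = 44110 N = 44.11 kN.

44.1 kN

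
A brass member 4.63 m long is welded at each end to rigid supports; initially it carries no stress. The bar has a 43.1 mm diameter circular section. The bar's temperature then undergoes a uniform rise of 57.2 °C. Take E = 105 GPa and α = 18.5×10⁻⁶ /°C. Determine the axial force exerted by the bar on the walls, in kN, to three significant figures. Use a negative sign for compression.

Free thermal expansion αLΔT = 18.5e-6 · 4630 · 57.2 = 4.899 mm.
The walls impose strain ε = −(4.899)/4630 = -1.0582e-03; σ = Eε = 105000 · -1.0582e-03 = -111.1 MPa.
Wall reaction R = σ·A = -111.1·1459 = -162100 N = -162.1 kN.

-162 kN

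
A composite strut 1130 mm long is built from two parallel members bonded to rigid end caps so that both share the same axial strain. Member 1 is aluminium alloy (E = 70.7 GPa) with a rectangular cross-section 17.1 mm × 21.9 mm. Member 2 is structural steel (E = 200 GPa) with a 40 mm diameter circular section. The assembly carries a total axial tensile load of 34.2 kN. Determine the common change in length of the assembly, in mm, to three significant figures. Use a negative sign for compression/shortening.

A_1 = 374.5 mm².
A_2 = 1257 mm².
Equal strain + equilibrium ⇒ each member carries load in proportion to AE: A₁E₁ = 26480000 N, A₂E₂ = 251300000 N, ΣAE = 277800000 N.
δ = PL/ΣAE = 34200·1130/277800000 = 0.1391 mm.

0.139 mm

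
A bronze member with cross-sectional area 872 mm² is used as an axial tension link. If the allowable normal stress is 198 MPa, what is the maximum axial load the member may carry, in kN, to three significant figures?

173 kN

P_max = σ_allow · A = 198 · 872 = 172700 N = 172.7 kN.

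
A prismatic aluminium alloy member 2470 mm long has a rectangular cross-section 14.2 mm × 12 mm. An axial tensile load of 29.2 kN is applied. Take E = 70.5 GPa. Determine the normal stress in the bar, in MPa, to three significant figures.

171 MPa

A = 170.4 mm².
σ = N/A = 29200/170.4 = 171.4 MPa.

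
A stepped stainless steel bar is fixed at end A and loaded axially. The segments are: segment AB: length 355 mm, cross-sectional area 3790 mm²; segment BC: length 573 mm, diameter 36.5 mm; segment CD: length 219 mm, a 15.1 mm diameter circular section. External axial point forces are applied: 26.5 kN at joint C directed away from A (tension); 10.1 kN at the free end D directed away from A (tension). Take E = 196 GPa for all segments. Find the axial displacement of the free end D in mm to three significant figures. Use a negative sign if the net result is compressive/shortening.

0.183 mm

Internal axial forces (sectioning from the free end, tension +): N_CD = 10.1 kN, N_BC = 36.6 kN, N_AB = 36.6 kN.
A_BC = 1046 mm².
A_CD = 179.1 mm².
δ_AB = 36600·355/(3790·196000) = 0.01749 mm
δ_BC = 36600·573/(1046·196000) = 0.1023 mm
δ_CD = 10100·219/(179.1·196000) = 0.06302 mm
δ = Σδ_i = 0.1828 mm.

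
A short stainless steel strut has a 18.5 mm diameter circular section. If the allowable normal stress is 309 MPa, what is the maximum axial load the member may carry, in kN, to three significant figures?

A = 268.8 mm².
P_max = σ_allow · A = 309 · 268.8 = 83060 N = 83.06 kN.

83.1 kN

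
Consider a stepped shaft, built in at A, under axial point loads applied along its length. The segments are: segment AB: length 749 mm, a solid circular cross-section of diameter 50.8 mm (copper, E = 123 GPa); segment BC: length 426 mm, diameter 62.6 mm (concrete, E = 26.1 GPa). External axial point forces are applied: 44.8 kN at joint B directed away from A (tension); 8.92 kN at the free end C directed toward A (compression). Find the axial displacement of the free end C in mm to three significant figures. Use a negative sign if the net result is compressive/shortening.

0.0605 mm

Internal axial forces (sectioning from the free end, tension +): N_BC = -8.92 kN, N_AB = 35.88 kN.
A_AB = 2027 mm².
A_BC = 3078 mm².
δ_AB = 35880·749/(2027·123000) = 0.1078 mm
δ_BC = -8920·426/(3078·26100) = -0.0473 mm
δ = Σδ_i = 0.06049 mm.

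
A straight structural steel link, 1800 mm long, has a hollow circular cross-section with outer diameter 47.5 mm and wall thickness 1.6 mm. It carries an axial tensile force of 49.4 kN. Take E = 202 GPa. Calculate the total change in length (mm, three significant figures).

A = 230.7 mm².
δ_mech = NL/(AE) = 49400·1800/(230.7·202000) = 1.908 mm.

1.91 mm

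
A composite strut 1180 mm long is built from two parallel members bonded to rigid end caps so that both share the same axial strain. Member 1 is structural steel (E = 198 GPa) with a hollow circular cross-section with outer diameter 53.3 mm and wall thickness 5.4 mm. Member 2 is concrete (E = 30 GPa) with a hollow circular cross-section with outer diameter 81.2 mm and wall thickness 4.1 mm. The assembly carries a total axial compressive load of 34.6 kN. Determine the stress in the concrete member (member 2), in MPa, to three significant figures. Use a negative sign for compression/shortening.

A_1 = 812.6 mm².
A_2 = 993.1 mm².
Equal strain + equilibrium ⇒ each member carries load in proportion to AE: A₁E₁ = 160900000 N, A₂E₂ = 29790000 N, ΣAE = 190700000 N.
σ₂ = P·E₂/ΣAE = -34600·30000/190700000 = -5.443 MPa.

-5.44 MPa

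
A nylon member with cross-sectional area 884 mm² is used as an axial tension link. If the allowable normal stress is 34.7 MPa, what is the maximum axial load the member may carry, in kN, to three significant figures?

P_max = σ_allow · A = 34.7 · 884 = 30670 N = 30.67 kN.

30.7 kN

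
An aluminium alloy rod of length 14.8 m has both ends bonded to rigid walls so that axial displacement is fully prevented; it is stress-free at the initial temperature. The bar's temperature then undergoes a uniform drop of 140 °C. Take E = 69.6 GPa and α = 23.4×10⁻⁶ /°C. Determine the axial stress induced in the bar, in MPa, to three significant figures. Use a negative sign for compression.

228 MPa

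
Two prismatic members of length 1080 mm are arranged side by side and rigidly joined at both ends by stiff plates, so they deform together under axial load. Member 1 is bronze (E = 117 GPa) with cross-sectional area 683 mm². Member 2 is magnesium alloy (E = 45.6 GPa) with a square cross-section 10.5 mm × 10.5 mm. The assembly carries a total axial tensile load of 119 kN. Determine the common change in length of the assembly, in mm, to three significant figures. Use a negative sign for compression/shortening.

A_2 = 110.2 mm².
Equal strain + equilibrium ⇒ each member carries load in proportion to AE: A₁E₁ = 79910000 N, A₂E₂ = 5027000 N, ΣAE = 84940000 N.
δ = PL/ΣAE = 119000·1080/84940000 = 1.513 mm.

1.51 mm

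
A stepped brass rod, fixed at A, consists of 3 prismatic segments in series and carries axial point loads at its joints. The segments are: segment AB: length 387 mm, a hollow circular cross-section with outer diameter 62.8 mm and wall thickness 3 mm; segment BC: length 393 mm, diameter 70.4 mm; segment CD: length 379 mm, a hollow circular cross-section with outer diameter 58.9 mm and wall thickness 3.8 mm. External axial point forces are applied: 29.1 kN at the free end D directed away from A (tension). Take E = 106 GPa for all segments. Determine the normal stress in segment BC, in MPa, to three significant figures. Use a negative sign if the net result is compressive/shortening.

7.48 MPa

Internal axial forces (sectioning from the free end, tension +): N_CD = 29.1 kN, N_BC = 29.1 kN, N_AB = 29.1 kN.
A_BC = 3893 mm².
σ_BC = N_BC/A_BC = 29100/3893 = 7.476 MPa.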